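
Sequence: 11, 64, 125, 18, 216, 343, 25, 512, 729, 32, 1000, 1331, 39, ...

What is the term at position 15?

Positions follow the repeating pattern ABB; grouping by letter gives 2 tracks.
Stream A = 11, 18, 25, 32, 39: linear: a_n = 4 + 7·n.
Stream B = 64, 125, 216, 343, 512, 729, 1000, 1331: perfect cubes starting at 4³.
Term 15 comes from stream B (its 10th entry): 2197.

2197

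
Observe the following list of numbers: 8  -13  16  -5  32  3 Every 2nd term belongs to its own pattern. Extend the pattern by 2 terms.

The terms cycle through 2 interleaved subsequences.
Stream A is 8, 16, 32, which is successive powers of 2.
Stream B is -13, -5, 3, which is arithmetic, step +8.
The 7th slot belongs to stream A; its 4th term is 64.
Position 8 falls in stream B as its term 4, giving 11.

64, 11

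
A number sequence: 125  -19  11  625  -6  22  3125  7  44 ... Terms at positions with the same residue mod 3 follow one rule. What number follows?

15625

Taking every 3rd term gives 3 separate tracks.
Track A = 125, 625, 3125: successive powers of 5.
Track B = -19, -6, 7: arithmetic, step +13.
Track C = 11, 22, 44: a geometric progression (common ratio 2).
Position 10 falls in track A as its term 4, giving 15625.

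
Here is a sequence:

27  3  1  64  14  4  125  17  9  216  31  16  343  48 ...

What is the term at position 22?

Read the sequence 3 terms at a time; column i is its own pattern.
Stream A: 27, 64, 125, 216, 343 — perfect cubes starting at 3³.
Stream B: 3, 14, 17, 31, 48 — a Fibonacci-like recurrence a_n = a_{n-1} + a_{n-2}.
Stream C: 1, 4, 9, 16 — perfect squares starting at 1².
Position 22 → stream A, term 8 = 1000.

1000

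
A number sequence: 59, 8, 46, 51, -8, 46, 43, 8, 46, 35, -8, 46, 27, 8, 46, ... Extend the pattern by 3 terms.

19, -8, 46

The terms cycle through 3 interleaved subsequences.
Track A: 59, 51, 43, 35, 27. Subtracting 8 each time.
Track B: 8, -8, 8, -8, 8. Oscillating between 8 and -8.
Track C: 46, 46, 46, 46, 46. Constant 46.
Position 16 → track A, term 6 = 19.
The 17th slot belongs to track B; its 6th term is -8.
Position 18 → track C, term 6 = 46.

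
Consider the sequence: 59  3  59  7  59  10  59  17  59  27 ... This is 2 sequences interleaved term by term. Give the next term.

59

Positions 1, 3, 5, … form one subsequence and positions 2, 4, 6, … form another.
Subsequence A: 59, 59, 59, 59, 59. The constant sequence 59.
Subsequence B: 3, 7, 10, 17, 27. Fibonacci-style (each term is the sum of the two before it).
Term 11 comes from subsequence A (its 6th entry): 59.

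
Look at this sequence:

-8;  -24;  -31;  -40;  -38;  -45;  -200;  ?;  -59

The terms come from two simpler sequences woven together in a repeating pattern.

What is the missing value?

-52

Reading positions in blocks of 3 reveals the pattern ABB — 2 tracks woven together.
Stream A is -8, -40, -200, which is geometric with ratio 5.
Stream B is -24, -31, -38, -45, ?, -59, which is linear: a_n = -17 − 7·n.
Filling stream B at index 5 by its rule yields -52.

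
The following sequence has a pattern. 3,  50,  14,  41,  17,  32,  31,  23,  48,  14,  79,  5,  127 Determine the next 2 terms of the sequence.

-4, 206

Positions 1, 3, 5, … form one subsequence and positions 2, 4, 6, … form another.
Stream A: 3, 14, 17, 31, 48, 79, 127 (Fibonacci-style (each term is the sum of the two before it)).
Stream B: 50, 41, 32, 23, 14, 5 (linear: a_n = 59 − 9·n).
Position 14 falls in stream B as its term 7, giving -4.
The 15th slot belongs to stream A; its 8th term is 206.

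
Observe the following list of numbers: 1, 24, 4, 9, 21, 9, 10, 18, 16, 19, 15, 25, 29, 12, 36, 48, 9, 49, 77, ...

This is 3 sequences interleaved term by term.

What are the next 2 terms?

6, 64

Split by position mod 3: positions 1, 4, 7, … form one track, and each other residue class forms its own.
Stream A: 1, 9, 10, 19, 29, 48, 77 — Fibonacci-style (each term is the sum of the two before it).
Stream B: 24, 21, 18, 15, 12, 9 — linear: a_n = 27 − 3·n.
Stream C: 4, 9, 16, 25, 36, 49 — perfect squares starting at 2².
The 20th slot belongs to stream B; its 7th term is 6.
Position 21 → stream C, term 7 = 64.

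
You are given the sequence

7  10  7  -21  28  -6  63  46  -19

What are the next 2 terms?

-189, 64

Read the sequence 3 terms at a time; column i is its own pattern.
Stream A = 7, -21, 63: geometric with ratio -3.
Stream B = 10, 28, 46: adding 18 each time.
Stream C = 7, -6, -19: arithmetic, step −13.
Position 10 falls in stream A as its term 4, giving -189.
Position 11 → stream B, term 4 = 64.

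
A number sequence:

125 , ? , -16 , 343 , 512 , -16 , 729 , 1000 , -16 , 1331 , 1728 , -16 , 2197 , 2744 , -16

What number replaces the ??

216

Positions follow the repeating pattern AAB; grouping by letter gives 2 tracks.
Stream A = 125, ?, 343, 512, 729, 1000, 1331, 1728, 2197, 2744: consecutive cubes n³ from n = 5.
Stream B = -16, -16, -16, -16, -16: the constant sequence -16.
Filling stream A at index 2 by its rule yields 216.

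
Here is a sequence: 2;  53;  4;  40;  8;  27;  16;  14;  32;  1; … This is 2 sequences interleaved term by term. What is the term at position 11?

64

Positions 1, 3, 5, … form one subsequence and positions 2, 4, 6, … form another.
Track A: 2, 4, 8, 16, 32. Powers 2^1, 2^2, 2^3, ….
Track B: 53, 40, 27, 14, 1. Arithmetic, step −13.
Position 11 falls in track A as its term 6, giving 64.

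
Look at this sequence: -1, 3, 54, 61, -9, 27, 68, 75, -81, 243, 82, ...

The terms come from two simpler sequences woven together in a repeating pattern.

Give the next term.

Reading positions in blocks of 4 reveals the pattern AABB — 2 tracks woven together.
Track A: -1, 3, -9, 27, -81, 243 (geometric, ×-3 each step).
Track B: 54, 61, 68, 75, 82 (arithmetic with common difference +7).
The 12th slot belongs to track B; its 6th term is 89.

89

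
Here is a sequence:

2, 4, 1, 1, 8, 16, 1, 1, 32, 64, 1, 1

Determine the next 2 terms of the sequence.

128, 256

Positions follow the repeating pattern AABB; grouping by letter gives 2 tracks.
Stream A: 2, 4, 8, 16, 32, 64. Successive powers of 2.
Stream B: 1, 1, 1, 1, 1, 1. Always 1.
Position 13 falls in stream A as its term 7, giving 128.
Position 14 → stream A, term 8 = 256.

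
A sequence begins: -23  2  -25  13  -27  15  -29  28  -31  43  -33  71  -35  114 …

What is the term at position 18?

299

Positions 1, 3, 5, … form one subsequence and positions 2, 4, 6, … form another.
Subsequence A: -23, -25, -27, -29, -31, -33, -35 (linear: a_n = -21 − 2·n).
Subsequence B: 2, 13, 15, 28, 43, 71, 114 (each term equals the sum of the previous two).
Position 18 → subsequence B, term 9 = 299.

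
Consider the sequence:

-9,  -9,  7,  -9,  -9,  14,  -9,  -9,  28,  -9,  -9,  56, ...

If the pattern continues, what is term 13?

-9

The slot pattern repeats as AAB (period 3), so there are 2 interleaved tracks.
Subsequence A = -9, -9, -9, -9, -9, -9, -9, -9: the constant sequence -9.
Subsequence B = 7, 14, 28, 56: geometric with ratio 2.
Position 13 → subsequence A, term 9 = -9.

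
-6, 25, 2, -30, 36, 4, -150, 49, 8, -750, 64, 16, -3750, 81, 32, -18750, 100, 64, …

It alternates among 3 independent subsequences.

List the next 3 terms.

Read the sequence 3 terms at a time; column i is its own pattern.
Track A: -6, -30, -150, -750, -3750, -18750 (geometric, ×5 each step).
Track B: 25, 36, 49, 64, 81, 100 (consecutive squares n² from n = 5).
Track C: 2, 4, 8, 16, 32, 64 (powers of 2).
The 19th slot belongs to track A; its 7th term is -93750.
Position 20 → track B, term 7 = 121.
The 21st slot belongs to track C; its 7th term is 128.

-93750, 121, 128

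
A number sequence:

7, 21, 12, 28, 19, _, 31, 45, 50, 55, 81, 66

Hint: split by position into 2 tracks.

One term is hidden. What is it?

36

Odd-indexed and even-indexed terms follow separate rules.
Stream A: 7, 12, 19, 31, 50, 81 — Fibonacci-style (each term is the sum of the two before it).
Stream B: 21, 28, ?, 45, 55, 66 — the triangular numbers T_6, T_7, ….
So the missing entry in stream B is 36.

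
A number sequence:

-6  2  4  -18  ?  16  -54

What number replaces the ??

8

The slot pattern repeats as ABB (period 3), so there are 2 interleaved tracks.
Track A is -6, -18, -54, which is geometric, ×3 each step.
Track B is 2, 4, ?, 16, which is powers 2^1, 2^2, 2^3, ….
The gap is track B's term 3; the rule gives 8.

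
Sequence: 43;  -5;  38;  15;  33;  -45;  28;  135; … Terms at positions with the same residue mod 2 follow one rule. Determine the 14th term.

Split by position mod 2 into 2 tracks.
Track A: 43, 38, 33, 28 — arithmetic, step −5.
Track B: -5, 15, -45, 135 — a geometric progression (common ratio -3).
Term 14 comes from track B (its 7th entry): -3645.

-3645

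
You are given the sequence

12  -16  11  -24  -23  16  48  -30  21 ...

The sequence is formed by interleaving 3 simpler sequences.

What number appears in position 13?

192

Split by position mod 3 into 3 tracks.
Stream A = 12, -24, 48: multiplying by -2 each time.
Stream B = -16, -23, -30: arithmetic, step −7.
Stream C = 11, 16, 21: arithmetic, step +5.
Term 13 comes from stream A (its 5th entry): 192.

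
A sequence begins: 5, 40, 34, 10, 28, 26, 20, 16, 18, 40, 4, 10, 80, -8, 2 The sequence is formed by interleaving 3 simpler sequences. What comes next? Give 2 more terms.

160, -20

The terms cycle through 3 interleaved subsequences.
Track A: 5, 10, 20, 40, 80 (multiplying by 2 each time).
Track B: 40, 28, 16, 4, -8 (linear: a_n = 52 − 12·n).
Track C: 34, 26, 18, 10, 2 (subtracting 8 each time).
Term 16 comes from track A (its 6th entry): 160.
Term 17 comes from track B (its 6th entry): -20.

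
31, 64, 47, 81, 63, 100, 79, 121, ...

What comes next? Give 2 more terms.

Split by position mod 2 into 2 tracks.
Subsequence A is 31, 47, 63, 79, which is adding 16 each time.
Subsequence B is 64, 81, 100, 121, which is perfect squares starting at 8².
Position 9 → subsequence A, term 5 = 95.
Term 10 comes from subsequence B (its 5th entry): 144.

95, 144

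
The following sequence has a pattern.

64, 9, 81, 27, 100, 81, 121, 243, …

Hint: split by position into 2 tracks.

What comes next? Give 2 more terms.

Split by position mod 2 into 2 tracks.
Track A is 64, 81, 100, 121, which is perfect squares starting at 8².
Track B is 9, 27, 81, 243, which is geometric with ratio 3.
Position 9 falls in track A as its term 5, giving 144.
The 10th slot belongs to track B; its 5th term is 729.

144, 729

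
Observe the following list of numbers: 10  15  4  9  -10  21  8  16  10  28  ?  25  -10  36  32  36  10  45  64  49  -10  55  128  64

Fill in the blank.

The terms cycle through 4 interleaved subsequences.
Stream A is 10, -10, 10, -10, 10, -10, which is the oscillation 10·(−1)^(n+1).
Stream B is 15, 21, 28, 36, 45, 55, which is triangular numbers starting at T_5.
Stream C is 4, 8, ?, 32, 64, 128, which is powers 2^2, 2^3, 2^4, ….
Stream D is 9, 16, 25, 36, 49, 64, which is perfect squares starting at 3².
So the missing entry in stream C is 16.

16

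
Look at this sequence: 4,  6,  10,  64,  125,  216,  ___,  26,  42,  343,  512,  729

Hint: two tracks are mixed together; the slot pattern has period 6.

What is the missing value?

Reading positions in blocks of 6 reveals the pattern AAABBB — 2 tracks woven together.
Track A: 4, 6, 10, ?, 26, 42. A Fibonacci-like recurrence a_n = a_{n-1} + a_{n-2}.
Track B: 64, 125, 216, 343, 512, 729. The cubes 4³, 5³, 6³, ….
The gap is track A's term 4; the rule gives 16.

16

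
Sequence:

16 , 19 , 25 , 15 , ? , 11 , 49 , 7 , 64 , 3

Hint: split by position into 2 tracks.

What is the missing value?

36

Odd-indexed and even-indexed terms follow separate rules.
Track A: 16, 25, ?, 49, 64 (perfect squares starting at 4²).
Track B: 19, 15, 11, 7, 3 (linear: a_n = 23 − 4·n).
So the missing entry in track A is 36.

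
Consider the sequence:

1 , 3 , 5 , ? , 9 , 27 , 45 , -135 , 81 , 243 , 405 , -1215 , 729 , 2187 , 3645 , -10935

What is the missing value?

-15

Reading positions in blocks of 4 reveals the pattern AABB — 2 tracks woven together.
Track A is 1, 3, 9, 27, 81, 243, 729, 2187, which is successive powers of 3.
Track B is 5, ?, 45, -135, 405, -1215, 3645, -10935, which is multiplying by -3 each time.
Track B's pattern makes the blank -15.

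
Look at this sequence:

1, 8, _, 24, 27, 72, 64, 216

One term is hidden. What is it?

The terms cycle through 2 interleaved subsequences.
Track A = 1, ?, 27, 64: perfect cubes starting at 1³.
Track B = 8, 24, 72, 216: geometric with ratio 3.
So the missing entry in track A is 8.

8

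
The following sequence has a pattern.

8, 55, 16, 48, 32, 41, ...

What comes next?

Split by position mod 2 into 2 tracks.
Track A is 8, 16, 32, which is powers of 2.
Track B is 55, 48, 41, which is arithmetic, step −7.
Position 7 falls in track A as its term 4, giving 64.

64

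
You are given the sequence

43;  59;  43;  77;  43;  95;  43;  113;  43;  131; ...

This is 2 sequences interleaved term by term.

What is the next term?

43

Split by position mod 2 into 2 tracks.
Subsequence A: 43, 43, 43, 43, 43 — always 43.
Subsequence B: 59, 77, 95, 113, 131 — arithmetic with common difference +18.
Term 11 comes from subsequence A (its 6th entry): 43.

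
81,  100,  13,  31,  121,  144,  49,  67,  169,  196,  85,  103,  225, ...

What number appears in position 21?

361

Positions follow the repeating pattern AABB; grouping by letter gives 2 tracks.
Subsequence A: 81, 100, 121, 144, 169, 196, 225 — consecutive squares n² from n = 9.
Subsequence B: 13, 31, 49, 67, 85, 103 — arithmetic with common difference +18.
The 21st slot belongs to subsequence A; its 11th term is 361.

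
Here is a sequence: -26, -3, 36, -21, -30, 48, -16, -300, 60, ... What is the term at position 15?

Read the sequence 3 terms at a time; column i is its own pattern.
Track A is -26, -21, -16, which is arithmetic, step +5.
Track B is -3, -30, -300, which is geometric with ratio 10.
Track C is 36, 48, 60, which is adding 12 each time.
Term 15 comes from track C (its 5th entry): 84.

84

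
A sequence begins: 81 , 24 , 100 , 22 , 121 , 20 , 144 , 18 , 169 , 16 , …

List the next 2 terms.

Taking every 2nd term gives 2 separate tracks.
Subsequence A = 81, 100, 121, 144, 169: consecutive squares n² from n = 9.
Subsequence B = 24, 22, 20, 18, 16: arithmetic, step −2.
Position 11 → subsequence A, term 6 = 196.
Position 12 → subsequence B, term 6 = 14.

196, 14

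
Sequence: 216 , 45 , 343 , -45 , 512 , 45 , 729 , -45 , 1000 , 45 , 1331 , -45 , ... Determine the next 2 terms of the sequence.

1728, 45

Odd-indexed and even-indexed terms follow separate rules.
Stream A: 216, 343, 512, 729, 1000, 1331 (consecutive cubes n³ from n = 6).
Stream B: 45, -45, 45, -45, 45, -45 (the oscillation 45·(−1)^(n+1)).
Position 13 → stream A, term 7 = 1728.
The 14th slot belongs to stream B; its 7th term is 45.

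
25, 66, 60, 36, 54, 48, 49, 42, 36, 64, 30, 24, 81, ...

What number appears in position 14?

18

Positions follow the repeating pattern ABB; grouping by letter gives 2 tracks.
Track A is 25, 36, 49, 64, 81, which is consecutive squares n² from n = 5.
Track B is 66, 60, 54, 48, 42, 36, 30, 24, which is arithmetic, step −6.
Term 14 comes from track B (its 9th entry): 18.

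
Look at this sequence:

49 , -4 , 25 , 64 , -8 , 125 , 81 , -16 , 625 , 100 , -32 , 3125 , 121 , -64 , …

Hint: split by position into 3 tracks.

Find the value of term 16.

Split by position mod 3: positions 1, 4, 7, … form one track, and each other residue class forms its own.
Subsequence A: 49, 64, 81, 100, 121 — consecutive squares n² from n = 7.
Subsequence B: -4, -8, -16, -32, -64 — a geometric progression (common ratio 2).
Subsequence C: 25, 125, 625, 3125 — powers of 5.
Position 16 falls in subsequence A as its term 6, giving 144.

144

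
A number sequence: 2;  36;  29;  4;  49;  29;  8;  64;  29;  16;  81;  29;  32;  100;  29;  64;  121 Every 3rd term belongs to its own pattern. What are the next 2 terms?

The terms cycle through 3 interleaved subsequences.
Track A: 2, 4, 8, 16, 32, 64 — geometric with ratio 2.
Track B: 36, 49, 64, 81, 100, 121 — perfect squares starting at 6².
Track C: 29, 29, 29, 29, 29 — constant 29.
Term 18 comes from track C (its 6th entry): 29.
Position 19 → track A, term 7 = 128.

29, 128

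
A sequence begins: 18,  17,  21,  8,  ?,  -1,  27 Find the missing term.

24

Positions 1, 3, 5, … form one subsequence and positions 2, 4, 6, … form another.
Track A = 18, 21, ?, 27: arithmetic, step +3.
Track B = 17, 8, -1: subtracting 9 each time.
Filling track A at index 3 by its rule yields 24.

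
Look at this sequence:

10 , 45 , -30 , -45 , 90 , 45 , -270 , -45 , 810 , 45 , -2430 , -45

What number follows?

Odd-indexed and even-indexed terms follow separate rules.
Stream A is 10, -30, 90, -270, 810, -2430, which is multiplying by -3 each time.
Stream B is 45, -45, 45, -45, 45, -45, which is oscillating between 45 and -45.
The 13th slot belongs to stream A; its 7th term is 7290.

7290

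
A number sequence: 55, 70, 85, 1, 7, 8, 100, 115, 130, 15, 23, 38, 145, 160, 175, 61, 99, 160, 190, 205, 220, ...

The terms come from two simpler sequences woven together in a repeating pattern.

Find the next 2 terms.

259, 419

Reading positions in blocks of 6 reveals the pattern AAABBB — 2 tracks woven together.
Subsequence A: 55, 70, 85, 100, 115, 130, 145, 160, 175, 190, 205, 220 (linear: a_n = 40 + 15·n).
Subsequence B: 1, 7, 8, 15, 23, 38, 61, 99, 160 (a Fibonacci-like recurrence a_n = a_{n-1} + a_{n-2}).
Position 22 → subsequence B, term 10 = 259.
Position 23 → subsequence B, term 11 = 419.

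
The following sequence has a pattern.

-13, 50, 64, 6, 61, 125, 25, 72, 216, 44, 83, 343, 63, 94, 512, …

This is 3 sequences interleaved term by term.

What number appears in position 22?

120

Split by position mod 3: positions 1, 4, 7, … form one track, and each other residue class forms its own.
Track A: -13, 6, 25, 44, 63. Linear: a_n = -32 + 19·n.
Track B: 50, 61, 72, 83, 94. Arithmetic, step +11.
Track C: 64, 125, 216, 343, 512. Consecutive cubes n³ from n = 4.
Term 22 comes from track A (its 8th entry): 120.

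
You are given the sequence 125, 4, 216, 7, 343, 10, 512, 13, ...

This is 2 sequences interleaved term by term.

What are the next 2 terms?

Positions 1, 3, 5, … form one subsequence and positions 2, 4, 6, … form another.
Track A: 125, 216, 343, 512 — consecutive cubes n³ from n = 5.
Track B: 4, 7, 10, 13 — arithmetic, step +3.
Position 9 falls in track A as its term 5, giving 729.
Term 10 comes from track B (its 5th entry): 16.

729, 16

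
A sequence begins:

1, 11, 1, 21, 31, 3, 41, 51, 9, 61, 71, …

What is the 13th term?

The slot pattern repeats as AAB (period 3), so there are 2 interleaved tracks.
Stream A: 1, 11, 21, 31, 41, 51, 61, 71. Adding 10 each time.
Stream B: 1, 3, 9. Successive powers of 3.
Position 13 falls in stream A as its term 9, giving 81.

81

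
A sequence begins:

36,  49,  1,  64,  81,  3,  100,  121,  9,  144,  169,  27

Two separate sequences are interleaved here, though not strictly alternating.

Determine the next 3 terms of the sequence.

196, 225, 81

The slot pattern repeats as AAB (period 3), so there are 2 interleaved tracks.
Subsequence A: 36, 49, 64, 81, 100, 121, 144, 169 — perfect squares starting at 6².
Subsequence B: 1, 3, 9, 27 — powers of 3.
Position 13 falls in subsequence A as its term 9, giving 196.
Position 14 falls in subsequence A as its term 10, giving 225.
Term 15 comes from subsequence B (its 5th entry): 81.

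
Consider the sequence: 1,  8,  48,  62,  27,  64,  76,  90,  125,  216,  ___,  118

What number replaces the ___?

104

Positions follow the repeating pattern AABB; grouping by letter gives 2 tracks.
Track A: 1, 8, 27, 64, 125, 216 (perfect cubes starting at 1³).
Track B: 48, 62, 76, 90, ?, 118 (arithmetic, step +14).
So the missing entry in track B is 104.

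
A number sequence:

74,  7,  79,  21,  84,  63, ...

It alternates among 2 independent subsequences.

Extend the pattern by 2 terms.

The terms cycle through 2 interleaved subsequences.
Stream A: 74, 79, 84 (adding 5 each time).
Stream B: 7, 21, 63 (geometric with ratio 3).
The 7th slot belongs to stream A; its 4th term is 89.
Position 8 → stream B, term 4 = 189.

89, 189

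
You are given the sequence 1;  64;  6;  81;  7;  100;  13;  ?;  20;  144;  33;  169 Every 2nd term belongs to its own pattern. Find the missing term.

Odd-indexed and even-indexed terms follow separate rules.
Subsequence A is 1, 6, 7, 13, 20, 33, which is a Fibonacci-like recurrence a_n = a_{n-1} + a_{n-2}.
Subsequence B is 64, 81, 100, ?, 144, 169, which is the squares 8², 9², 10², ….
The gap is subsequence B's term 4; the rule gives 121.

121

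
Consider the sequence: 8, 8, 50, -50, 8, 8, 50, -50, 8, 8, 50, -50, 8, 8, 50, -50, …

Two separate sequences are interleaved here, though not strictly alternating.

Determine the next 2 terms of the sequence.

Reading positions in blocks of 4 reveals the pattern AABB — 2 tracks woven together.
Track A = 8, 8, 8, 8, 8, 8, 8, 8: always 8.
Track B = 50, -50, 50, -50, 50, -50, 50, -50: alternating ±50.
Position 17 falls in track A as its term 9, giving 8.
Position 18 → track A, term 10 = 8.

8, 8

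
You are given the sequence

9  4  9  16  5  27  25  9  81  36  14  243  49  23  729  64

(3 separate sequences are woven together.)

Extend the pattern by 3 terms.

37, 2187, 81

Taking every 3rd term gives 3 separate tracks.
Stream A: 9, 16, 25, 36, 49, 64 — consecutive squares n² from n = 3.
Stream B: 4, 5, 9, 14, 23 — a Fibonacci-like recurrence a_n = a_{n-1} + a_{n-2}.
Stream C: 9, 27, 81, 243, 729 — successive powers of 3.
Position 17 falls in stream B as its term 6, giving 37.
Term 18 comes from stream C (its 6th entry): 2187.
Position 19 → stream A, term 7 = 81.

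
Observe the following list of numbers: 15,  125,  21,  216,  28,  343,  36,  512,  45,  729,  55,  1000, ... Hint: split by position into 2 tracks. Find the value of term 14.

Odd-indexed and even-indexed terms follow separate rules.
Stream A is 15, 21, 28, 36, 45, 55, which is triangular numbers n(n+1)/2 for n = 5, 6, ….
Stream B is 125, 216, 343, 512, 729, 1000, which is perfect cubes starting at 5³.
Term 14 comes from stream B (its 7th entry): 1331.

1331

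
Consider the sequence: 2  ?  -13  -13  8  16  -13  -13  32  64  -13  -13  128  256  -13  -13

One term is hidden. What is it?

4

Reading positions in blocks of 4 reveals the pattern AABB — 2 tracks woven together.
Track A: 2, ?, 8, 16, 32, 64, 128, 256 — powers of 2.
Track B: -13, -13, -13, -13, -13, -13, -13, -13 — the constant sequence -13.
Track A's pattern makes the blank 4.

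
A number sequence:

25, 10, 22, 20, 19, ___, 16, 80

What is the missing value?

40

Odd-indexed and even-indexed terms follow separate rules.
Track A = 25, 22, 19, 16: subtracting 3 each time.
Track B = 10, 20, ?, 80: geometric with ratio 2.
Filling track B at index 3 by its rule yields 40.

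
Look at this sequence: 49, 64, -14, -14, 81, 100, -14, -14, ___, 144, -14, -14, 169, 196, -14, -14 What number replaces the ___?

The slot pattern repeats as AABB (period 4), so there are 2 interleaved tracks.
Subsequence A is 49, 64, 81, 100, ?, 144, 169, 196, which is perfect squares starting at 7².
Subsequence B is -14, -14, -14, -14, -14, -14, -14, -14, which is the constant sequence -14.
Subsequence A's pattern makes the blank 121.

121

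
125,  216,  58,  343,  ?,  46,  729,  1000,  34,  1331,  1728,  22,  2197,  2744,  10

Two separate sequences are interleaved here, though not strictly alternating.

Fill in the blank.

512

The slot pattern repeats as AAB (period 3), so there are 2 interleaved tracks.
Subsequence A: 125, 216, 343, ?, 729, 1000, 1331, 1728, 2197, 2744. Perfect cubes starting at 5³.
Subsequence B: 58, 46, 34, 22, 10. Linear: a_n = 70 − 12·n.
So the missing entry in subsequence A is 512.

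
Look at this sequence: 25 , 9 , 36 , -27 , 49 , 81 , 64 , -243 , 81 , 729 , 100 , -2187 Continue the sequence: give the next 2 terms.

121, 6561

Taking every 2nd term gives 2 separate tracks.
Track A: 25, 36, 49, 64, 81, 100. Perfect squares starting at 5².
Track B: 9, -27, 81, -243, 729, -2187. Geometric, ×-3 each step.
Term 13 comes from track A (its 7th entry): 121.
Position 14 falls in track B as its term 7, giving 6561.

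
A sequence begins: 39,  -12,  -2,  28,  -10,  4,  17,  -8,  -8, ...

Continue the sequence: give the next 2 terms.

6, -6

Taking every 3rd term gives 3 separate tracks.
Stream A = 39, 28, 17: linear: a_n = 50 − 11·n.
Stream B = -12, -10, -8: arithmetic with common difference +2.
Stream C = -2, 4, -8: multiplying by -2 each time.
Term 10 comes from stream A (its 4th entry): 6.
Position 11 → stream B, term 4 = -6.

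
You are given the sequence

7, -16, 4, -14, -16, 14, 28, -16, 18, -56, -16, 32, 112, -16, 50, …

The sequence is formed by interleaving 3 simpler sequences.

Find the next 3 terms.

Taking every 3rd term gives 3 separate tracks.
Track A is 7, -14, 28, -56, 112, which is geometric with ratio -2.
Track B is -16, -16, -16, -16, -16, which is constant -16.
Track C is 4, 14, 18, 32, 50, which is a Fibonacci-like recurrence a_n = a_{n-1} + a_{n-2}.
Term 16 comes from track A (its 6th entry): -224.
Position 17 → track B, term 6 = -16.
Term 18 comes from track C (its 6th entry): 82.

-224, -16, 82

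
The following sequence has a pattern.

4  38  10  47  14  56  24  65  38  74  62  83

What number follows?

The terms cycle through 2 interleaved subsequences.
Subsequence A: 4, 10, 14, 24, 38, 62. A Fibonacci-like recurrence a_n = a_{n-1} + a_{n-2}.
Subsequence B: 38, 47, 56, 65, 74, 83. Arithmetic, step +9.
Term 13 comes from subsequence A (its 7th entry): 100.

100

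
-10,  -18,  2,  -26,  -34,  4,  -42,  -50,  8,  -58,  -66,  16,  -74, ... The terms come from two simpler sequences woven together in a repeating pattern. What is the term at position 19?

The slot pattern repeats as AAB (period 3), so there are 2 interleaved tracks.
Subsequence A: -10, -18, -26, -34, -42, -50, -58, -66, -74 (subtracting 8 each time).
Subsequence B: 2, 4, 8, 16 (a geometric progression (common ratio 2)).
The 19th slot belongs to subsequence A; its 13th term is -106.

-106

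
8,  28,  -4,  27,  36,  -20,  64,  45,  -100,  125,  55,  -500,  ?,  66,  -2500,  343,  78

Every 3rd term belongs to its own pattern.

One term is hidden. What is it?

Taking every 3rd term gives 3 separate tracks.
Subsequence A: 8, 27, 64, 125, ?, 343. The cubes 2³, 3³, 4³, ….
Subsequence B: 28, 36, 45, 55, 66, 78. Triangular numbers n(n+1)/2 for n = 7, 8, ….
Subsequence C: -4, -20, -100, -500, -2500. A geometric progression (common ratio 5).
Subsequence A's pattern makes the blank 216.

216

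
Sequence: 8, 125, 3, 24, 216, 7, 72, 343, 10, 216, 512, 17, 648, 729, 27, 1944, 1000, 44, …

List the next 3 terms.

Read the sequence 3 terms at a time; column i is its own pattern.
Subsequence A: 8, 24, 72, 216, 648, 1944. Multiplying by 3 each time.
Subsequence B: 125, 216, 343, 512, 729, 1000. Consecutive cubes n³ from n = 5.
Subsequence C: 3, 7, 10, 17, 27, 44. Fibonacci-style (each term is the sum of the two before it).
Position 19 → subsequence A, term 7 = 5832.
Term 20 comes from subsequence B (its 7th entry): 1331.
Term 21 comes from subsequence C (its 7th entry): 71.

5832, 1331, 71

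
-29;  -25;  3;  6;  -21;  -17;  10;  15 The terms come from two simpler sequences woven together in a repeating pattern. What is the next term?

-13

The slot pattern repeats as AABB (period 4), so there are 2 interleaved tracks.
Subsequence A: -29, -25, -21, -17. Linear: a_n = -33 + 4·n.
Subsequence B: 3, 6, 10, 15. Triangular numbers n(n+1)/2 for n = 2, 3, ….
The 9th slot belongs to subsequence A; its 5th term is -13.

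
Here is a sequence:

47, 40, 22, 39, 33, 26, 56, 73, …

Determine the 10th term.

12

The slot pattern repeats as AABB (period 4), so there are 2 interleaved tracks.
Subsequence A = 47, 40, 33, 26: arithmetic, step −7.
Subsequence B = 22, 39, 56, 73: arithmetic, step +17.
Position 10 falls in subsequence A as its term 6, giving 12.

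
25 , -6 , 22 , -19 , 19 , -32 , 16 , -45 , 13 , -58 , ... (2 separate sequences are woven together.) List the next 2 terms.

10, -71

Split by position mod 2 into 2 tracks.
Stream A: 25, 22, 19, 16, 13 (arithmetic with common difference −3).
Stream B: -6, -19, -32, -45, -58 (arithmetic with common difference −13).
The 11th slot belongs to stream A; its 6th term is 10.
Term 12 comes from stream B (its 6th entry): -71.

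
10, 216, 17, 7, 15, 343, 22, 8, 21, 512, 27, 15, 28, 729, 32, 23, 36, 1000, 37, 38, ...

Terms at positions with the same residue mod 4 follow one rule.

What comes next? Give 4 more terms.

Read the sequence 4 terms at a time; column i is its own pattern.
Track A: 10, 15, 21, 28, 36. The triangular numbers T_4, T_5, ….
Track B: 216, 343, 512, 729, 1000. Consecutive cubes n³ from n = 6.
Track C: 17, 22, 27, 32, 37. Arithmetic with common difference +5.
Track D: 7, 8, 15, 23, 38. Fibonacci-style (each term is the sum of the two before it).
Position 21 → track A, term 6 = 45.
The 22nd slot belongs to track B; its 6th term is 1331.
Position 23 → track C, term 6 = 42.
Term 24 comes from track D (its 6th entry): 61.

45, 1331, 42, 61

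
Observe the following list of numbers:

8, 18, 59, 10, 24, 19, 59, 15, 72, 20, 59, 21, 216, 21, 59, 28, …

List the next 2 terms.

648, 22

Split by position mod 4 into 4 tracks.
Subsequence A is 8, 24, 72, 216, which is geometric with ratio 3.
Subsequence B is 18, 19, 20, 21, which is arithmetic with common difference +1.
Subsequence C is 59, 59, 59, 59, which is constant 59.
Subsequence D is 10, 15, 21, 28, which is triangular numbers n(n+1)/2 for n = 4, 5, ….
The 17th slot belongs to subsequence A; its 5th term is 648.
Term 18 comes from subsequence B (its 5th entry): 22.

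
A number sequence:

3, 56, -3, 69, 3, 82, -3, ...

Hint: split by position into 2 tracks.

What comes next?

Odd-indexed and even-indexed terms follow separate rules.
Track A is 3, -3, 3, -3, which is alternating ±3.
Track B is 56, 69, 82, which is arithmetic with common difference +13.
Term 8 comes from track B (its 4th entry): 95.

95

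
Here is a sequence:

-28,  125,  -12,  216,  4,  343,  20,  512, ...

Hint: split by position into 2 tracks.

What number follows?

36

Taking every 2nd term gives 2 separate tracks.
Stream A: -28, -12, 4, 20 — linear: a_n = -44 + 16·n.
Stream B: 125, 216, 343, 512 — the cubes 5³, 6³, 7³, ….
Position 9 falls in stream A as its term 5, giving 36.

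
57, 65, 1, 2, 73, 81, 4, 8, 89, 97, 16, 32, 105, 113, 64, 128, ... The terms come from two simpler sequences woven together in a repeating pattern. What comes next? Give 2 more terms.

Positions follow the repeating pattern AABB; grouping by letter gives 2 tracks.
Track A: 57, 65, 73, 81, 89, 97, 105, 113. Linear: a_n = 49 + 8·n.
Track B: 1, 2, 4, 8, 16, 32, 64, 128. Powers of 2.
Position 17 falls in track A as its term 9, giving 121.
Term 18 comes from track A (its 10th entry): 129.

121, 129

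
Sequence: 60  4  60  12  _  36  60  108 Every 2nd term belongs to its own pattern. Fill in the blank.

60

Split by position mod 2 into 2 tracks.
Stream A: 60, 60, ?, 60 (the constant sequence 60).
Stream B: 4, 12, 36, 108 (geometric, ×3 each step).
The gap is stream A's term 3; the rule gives 60.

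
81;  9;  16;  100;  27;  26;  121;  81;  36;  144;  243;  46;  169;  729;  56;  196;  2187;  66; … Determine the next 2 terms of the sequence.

225, 6561

Taking every 3rd term gives 3 separate tracks.
Track A: 81, 100, 121, 144, 169, 196 — the squares 9², 10², 11², ….
Track B: 9, 27, 81, 243, 729, 2187 — multiplying by 3 each time.
Track C: 16, 26, 36, 46, 56, 66 — arithmetic with common difference +10.
The 19th slot belongs to track A; its 7th term is 225.
Position 20 → track B, term 7 = 6561.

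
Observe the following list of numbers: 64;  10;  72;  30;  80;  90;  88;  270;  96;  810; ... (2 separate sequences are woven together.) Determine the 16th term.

21870

Split by position mod 2 into 2 tracks.
Subsequence A: 64, 72, 80, 88, 96. Adding 8 each time.
Subsequence B: 10, 30, 90, 270, 810. A geometric progression (common ratio 3).
Term 16 comes from subsequence B (its 8th entry): 21870.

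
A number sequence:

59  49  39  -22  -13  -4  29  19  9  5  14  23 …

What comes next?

The slot pattern repeats as AAABBB (period 6), so there are 2 interleaved tracks.
Track A = 59, 49, 39, 29, 19, 9: arithmetic, step −10.
Track B = -22, -13, -4, 5, 14, 23: arithmetic with common difference +9.
Position 13 → track A, term 7 = -1.

-1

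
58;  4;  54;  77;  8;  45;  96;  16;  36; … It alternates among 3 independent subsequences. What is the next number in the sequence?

115

Read the sequence 3 terms at a time; column i is its own pattern.
Subsequence A: 58, 77, 96 (arithmetic, step +19).
Subsequence B: 4, 8, 16 (successive powers of 2).
Subsequence C: 54, 45, 36 (arithmetic, step −9).
Position 10 falls in subsequence A as its term 4, giving 115.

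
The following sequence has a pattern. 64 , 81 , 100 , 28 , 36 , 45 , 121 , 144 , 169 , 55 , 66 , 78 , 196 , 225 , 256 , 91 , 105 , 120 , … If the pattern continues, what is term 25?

Reading positions in blocks of 6 reveals the pattern AAABBB — 2 tracks woven together.
Stream A = 64, 81, 100, 121, 144, 169, 196, 225, 256: perfect squares starting at 8².
Stream B = 28, 36, 45, 55, 66, 78, 91, 105, 120: triangular numbers n(n+1)/2 for n = 7, 8, ….
Term 25 comes from stream A (its 13th entry): 400.

400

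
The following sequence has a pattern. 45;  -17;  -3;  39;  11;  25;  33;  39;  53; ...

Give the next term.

27

The slot pattern repeats as ABB (period 3), so there are 2 interleaved tracks.
Stream A = 45, 39, 33: linear: a_n = 51 − 6·n.
Stream B = -17, -3, 11, 25, 39, 53: arithmetic, step +14.
Position 10 → stream A, term 4 = 27.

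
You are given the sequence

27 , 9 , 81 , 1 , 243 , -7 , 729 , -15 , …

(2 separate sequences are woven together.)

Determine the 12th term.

-31

Odd-indexed and even-indexed terms follow separate rules.
Track A: 27, 81, 243, 729 — powers of 3.
Track B: 9, 1, -7, -15 — arithmetic with common difference −8.
Term 12 comes from track B (its 6th entry): -31.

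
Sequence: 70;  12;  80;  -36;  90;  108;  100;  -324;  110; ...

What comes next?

The terms cycle through 2 interleaved subsequences.
Track A: 70, 80, 90, 100, 110 (arithmetic with common difference +10).
Track B: 12, -36, 108, -324 (a geometric progression (common ratio -3)).
The 10th slot belongs to track B; its 5th term is 972.

972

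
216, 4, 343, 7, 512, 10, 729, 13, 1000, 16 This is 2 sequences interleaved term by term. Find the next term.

1331

Odd-indexed and even-indexed terms follow separate rules.
Subsequence A: 216, 343, 512, 729, 1000 — consecutive cubes n³ from n = 6.
Subsequence B: 4, 7, 10, 13, 16 — linear: a_n = 1 + 3·n.
Position 11 → subsequence A, term 6 = 1331.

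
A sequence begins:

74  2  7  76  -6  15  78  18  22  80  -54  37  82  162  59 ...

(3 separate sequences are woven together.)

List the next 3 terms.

Taking every 3rd term gives 3 separate tracks.
Track A: 74, 76, 78, 80, 82 — adding 2 each time.
Track B: 2, -6, 18, -54, 162 — multiplying by -3 each time.
Track C: 7, 15, 22, 37, 59 — a Fibonacci-like recurrence a_n = a_{n-1} + a_{n-2}.
Position 16 falls in track A as its term 6, giving 84.
Position 17 → track B, term 6 = -486.
The 18th slot belongs to track C; its 6th term is 96.

84, -486, 96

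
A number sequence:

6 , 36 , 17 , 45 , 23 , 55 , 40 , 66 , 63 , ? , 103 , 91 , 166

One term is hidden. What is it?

Odd-indexed and even-indexed terms follow separate rules.
Track A = 6, 17, 23, 40, 63, 103, 166: Fibonacci-style (each term is the sum of the two before it).
Track B = 36, 45, 55, 66, ?, 91: the triangular numbers T_8, T_9, ….
Track B's pattern makes the blank 78.

78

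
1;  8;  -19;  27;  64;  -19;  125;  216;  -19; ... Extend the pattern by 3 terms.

343, 512, -19

The slot pattern repeats as AAB (period 3), so there are 2 interleaved tracks.
Track A: 1, 8, 27, 64, 125, 216. Perfect cubes starting at 1³.
Track B: -19, -19, -19. Constant -19.
Position 10 falls in track A as its term 7, giving 343.
The 11th slot belongs to track A; its 8th term is 512.
Position 12 falls in track B as its term 4, giving -19.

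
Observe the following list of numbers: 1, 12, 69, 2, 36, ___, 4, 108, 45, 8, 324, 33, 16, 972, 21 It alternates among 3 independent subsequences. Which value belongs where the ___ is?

Split by position mod 3 into 3 tracks.
Subsequence A: 1, 2, 4, 8, 16. Powers of 2.
Subsequence B: 12, 36, 108, 324, 972. Multiplying by 3 each time.
Subsequence C: 69, ?, 45, 33, 21. Subtracting 12 each time.
Filling subsequence C at index 2 by its rule yields 57.

57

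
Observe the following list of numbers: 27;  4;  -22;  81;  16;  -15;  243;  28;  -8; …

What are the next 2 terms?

Taking every 3rd term gives 3 separate tracks.
Track A: 27, 81, 243. Successive powers of 3.
Track B: 4, 16, 28. Adding 12 each time.
Track C: -22, -15, -8. Adding 7 each time.
Term 10 comes from track A (its 4th entry): 729.
Position 11 falls in track B as its term 4, giving 40.

729, 40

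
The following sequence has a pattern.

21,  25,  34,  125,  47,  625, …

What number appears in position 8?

3125

The terms cycle through 2 interleaved subsequences.
Subsequence A: 21, 34, 47 (arithmetic, step +13).
Subsequence B: 25, 125, 625 (successive powers of 5).
Position 8 → subsequence B, term 4 = 3125.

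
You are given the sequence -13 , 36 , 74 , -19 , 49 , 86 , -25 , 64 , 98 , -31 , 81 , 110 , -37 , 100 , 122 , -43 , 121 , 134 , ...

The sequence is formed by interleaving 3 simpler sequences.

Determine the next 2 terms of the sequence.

Taking every 3rd term gives 3 separate tracks.
Track A = -13, -19, -25, -31, -37, -43: arithmetic, step −6.
Track B = 36, 49, 64, 81, 100, 121: the squares 6², 7², 8², ….
Track C = 74, 86, 98, 110, 122, 134: arithmetic, step +12.
Position 19 → track A, term 7 = -49.
Term 20 comes from track B (its 7th entry): 144.

-49, 144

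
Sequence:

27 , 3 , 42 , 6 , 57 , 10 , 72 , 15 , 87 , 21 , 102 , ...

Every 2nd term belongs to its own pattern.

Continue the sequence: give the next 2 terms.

28, 117

Split by position mod 2 into 2 tracks.
Track A: 27, 42, 57, 72, 87, 102 — arithmetic, step +15.
Track B: 3, 6, 10, 15, 21 — triangular numbers n(n+1)/2 for n = 2, 3, ….
Term 12 comes from track B (its 6th entry): 28.
Position 13 falls in track A as its term 7, giving 117.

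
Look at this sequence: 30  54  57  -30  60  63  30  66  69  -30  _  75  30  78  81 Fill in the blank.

The slot pattern repeats as ABB (period 3), so there are 2 interleaved tracks.
Track A is 30, -30, 30, -30, 30, which is the oscillation 30·(−1)^(n+1).
Track B is 54, 57, 60, 63, 66, 69, ?, 75, 78, 81, which is linear: a_n = 51 + 3·n.
Filling track B at index 7 by its rule yields 72.

72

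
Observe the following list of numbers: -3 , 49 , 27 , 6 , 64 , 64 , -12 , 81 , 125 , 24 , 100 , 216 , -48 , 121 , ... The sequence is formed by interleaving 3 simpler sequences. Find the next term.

The terms cycle through 3 interleaved subsequences.
Track A = -3, 6, -12, 24, -48: multiplying by -2 each time.
Track B = 49, 64, 81, 100, 121: perfect squares starting at 7².
Track C = 27, 64, 125, 216: the cubes 3³, 4³, 5³, ….
Position 15 → track C, term 5 = 343.

343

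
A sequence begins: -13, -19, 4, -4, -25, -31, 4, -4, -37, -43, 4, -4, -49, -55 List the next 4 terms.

Positions follow the repeating pattern AABB; grouping by letter gives 2 tracks.
Track A: -13, -19, -25, -31, -37, -43, -49, -55. Linear: a_n = -7 − 6·n.
Track B: 4, -4, 4, -4, 4, -4. The oscillation 4·(−1)^(n+1).
Position 15 falls in track B as its term 7, giving 4.
The 16th slot belongs to track B; its 8th term is -4.
Term 17 comes from track A (its 9th entry): -61.
Position 18 falls in track A as its term 10, giving -67.

4, -4, -61, -67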